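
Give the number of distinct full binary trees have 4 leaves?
Using the Catalan number formula: C_n = C(2n, n) / (n+1)
C_3 = C(6, 3) / (3+1)
     = 20 / 4
     = 5

Answer: 5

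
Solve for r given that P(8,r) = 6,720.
P(8,r) = 8·7·…·(8−r+1), a product of r factors. Multiplying down from 8: 8 = 8; 8·7 = 56; 8·7·6 = 336; 8·7·6·5 = 1,680; 8·7·6·5·4 = 6,720 ✓ (5 factors). So r = 5.
Final answer: 5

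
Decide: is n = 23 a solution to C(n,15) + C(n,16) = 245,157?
No

Reasoning: C(23,15) + C(23,16) = 490,314 + 245,157 = 735,471, which does not equal 245,157.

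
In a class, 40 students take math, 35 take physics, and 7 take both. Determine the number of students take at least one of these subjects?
68

Solution: |A∪B| = |A|+|B|-|A∩B| = 40+35-7 = 68.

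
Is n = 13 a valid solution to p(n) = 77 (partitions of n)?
No

Explanation: Pentagonal recurrence p(n) = p(n−1) + p(n−2) − p(n−5) − p(n−7) + …: p(13) = p(12) + p(11) − p(8) − p(6) + p(1) = 77 + 56 − 22 − 11 + 1 = 101, which does not equal 77.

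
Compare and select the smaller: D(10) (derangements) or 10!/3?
10!/3

Working:
D(10) = (10-1)·[D(9) + D(8)] = 9·[133,496 + 14,833] = 1,334,961; 10!/3 = 3,628,800/3 = 1,209,600.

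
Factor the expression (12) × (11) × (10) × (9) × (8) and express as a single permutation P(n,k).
P(12,5) = 12!/(7)!

Explanation: Product of 5 consecutive descending integers starting at 12: P(12,5) = 12!/7! = 95,040.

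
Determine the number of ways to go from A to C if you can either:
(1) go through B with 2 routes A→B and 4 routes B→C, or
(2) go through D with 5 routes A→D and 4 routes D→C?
Route via B: 2×4=8. Route via D: 5×4=20. Total: 28.
Final answer: 28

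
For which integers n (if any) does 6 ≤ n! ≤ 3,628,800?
3, 4, 5, 6, 7, 8, 9, 10

Working:
n! is strictly increasing; 3! = 6 and 10! = 3,628,800, so valid n = 3, 4, 5, 6, 7, 8, 9, 10.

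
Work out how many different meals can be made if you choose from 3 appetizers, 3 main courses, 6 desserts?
54

By the multiplication principle: 3 × 3 × 6 = 54.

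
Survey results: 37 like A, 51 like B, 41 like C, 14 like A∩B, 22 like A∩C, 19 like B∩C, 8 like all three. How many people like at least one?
82

Reasoning: |A∪B∪C| = 37+51+41-14-22-19+8 = 82.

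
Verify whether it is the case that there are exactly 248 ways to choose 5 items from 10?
False

Working:
C(10,5) = 252 ≠ 248.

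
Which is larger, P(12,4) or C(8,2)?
P(12,4)
P(12,4)=11,880, C(8,2)=28.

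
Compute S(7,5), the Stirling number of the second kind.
140

Solution: Using the Stirling recurrence: S(n,k) = k·S(n-1,k) + S(n-1,k-1)
S(7,5) = 5·S(6,5) + S(6,4)
         = 5·15 + 65
         = 75 + 65
         = 140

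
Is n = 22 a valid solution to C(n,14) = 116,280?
No
C(22,14) = 22·21·20·19·18·17·16·15·14·13·12·11·10·9/14! = 27,877,002,177,024,000/87,178,291,200 = 319,770, which does not equal 116,280.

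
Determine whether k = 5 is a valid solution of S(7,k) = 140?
Yes

Working:
S(7,5) = 5·S(6,5) + S(6,4) = 5·15 + 65 = 140, which equals 140.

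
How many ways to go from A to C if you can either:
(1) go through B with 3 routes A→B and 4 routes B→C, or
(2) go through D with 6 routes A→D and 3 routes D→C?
30

Explanation: Route via B: 3×4=12. Route via D: 6×3=18. Total: 30.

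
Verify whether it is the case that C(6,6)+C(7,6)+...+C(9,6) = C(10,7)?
True

Solution: Hockey stick identity gives Σ = C(10,7) = 120; RHS C(10,7) = 120.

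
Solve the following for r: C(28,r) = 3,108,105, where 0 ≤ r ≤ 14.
8

Solution: C(28,r) is increasing for 0 ≤ r ≤ 14. Stepping up (C(28,r+1) = C(28,r)·(28−r)/(r+1)): C(28,1) = 28, C(28,2) = 378, C(28,3) = 3,276, C(28,4) = 20,475, C(28,5) = 98,280, C(28,6) = 376,740, C(28,7) = 1,184,040, C(28,8) = 3,108,105 ✓. So r = 8.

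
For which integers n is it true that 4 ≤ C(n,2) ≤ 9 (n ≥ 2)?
4

Explanation: C(3,2)=3; C(4,2)=6; C(5,2)=10. So valid n = 4.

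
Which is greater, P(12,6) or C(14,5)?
P(12,6)

Solution: P(12,6)=665,280, C(14,5)=2,002.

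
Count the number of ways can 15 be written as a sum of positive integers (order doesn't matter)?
176

Working:
Pentagonal recurrence p(n) = p(n−1) + p(n−2) − p(n−5) − p(n−7) + …: p(15) = p(14) + p(13) − p(10) − p(8) + p(3) + p(0) = 135 + 101 − 42 − 22 + 3 + 1 = 176.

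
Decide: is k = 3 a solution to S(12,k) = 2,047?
No

Working:
S(12,3) = 3·S(11,3) + S(11,2) = 3·28,501 + 1,023 = 86,526, which does not equal 2,047.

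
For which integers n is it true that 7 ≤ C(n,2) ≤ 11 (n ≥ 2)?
C(4,2)=6; C(5,2)=10; C(6,2)=15. So valid n = 5.

Answer: 5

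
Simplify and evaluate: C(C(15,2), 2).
5,460

Reasoning: C(15,2) = 105, then C(105, 2) = 5,460.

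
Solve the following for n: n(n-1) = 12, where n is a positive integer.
n² − n − 12 = 0, so n = (1 ± √(1 + 4·12))/2 = (1 ± √49)/2 = (1 ± 7)/2, i.e. n = 4 or n = -3. Taking the positive root, n = 4 (check: 4×3 = 12).

Answer: 4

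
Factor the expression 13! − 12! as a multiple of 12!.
12 × 12! = 5,748,019,200

Solution: 13! − 12! = 13·12! − 12! = (13 − 1)·12! = 12 × 12! = 5,748,019,200.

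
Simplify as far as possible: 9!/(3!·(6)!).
84

Reasoning: This is C(9,3) = 84.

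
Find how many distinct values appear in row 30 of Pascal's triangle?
16

Row 30 has entries C(30,0)..C(30,30); by symmetry C(30,k)=C(30,30-k), giving 16 distinct values.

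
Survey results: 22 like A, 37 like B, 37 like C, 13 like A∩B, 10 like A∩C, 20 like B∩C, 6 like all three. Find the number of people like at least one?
59
|A∪B∪C| = 22+37+37-13-10-20+6 = 59.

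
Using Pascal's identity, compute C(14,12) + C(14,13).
105

Solution: C(14,12) + C(14,13) = C(15,13) = 105.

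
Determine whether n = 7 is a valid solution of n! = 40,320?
No

Reasoning: 7! = 7·6! = 7·720 = 5,040, which does not equal 40,320.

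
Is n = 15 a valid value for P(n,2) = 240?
No

Working:
P(15,2) = 15·14 = 210, which does not equal 240.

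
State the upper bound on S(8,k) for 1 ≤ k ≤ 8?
1,701

Row S(8,k) for k = 1..8 (via S(n,k) = k·S(n−1,k) + S(n−1,k−1)): 1, 127, 966, 1,701, 1,050, 266, 28, 1. The row is unimodal; maximum at k = 4: 1,701.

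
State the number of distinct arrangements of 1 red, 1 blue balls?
2

Solution: Multinomial: 2!/(1! × 1!) = 2.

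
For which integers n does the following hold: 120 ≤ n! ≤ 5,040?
5, 6, 7

n! is strictly increasing; 5! = 120 and 7! = 5,040, so valid n = 5, 6, 7.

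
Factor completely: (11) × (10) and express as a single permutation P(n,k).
P(11,2) = 11!/(9)!

Reasoning: Product of 2 consecutive descending integers starting at 11: P(11,2) = 11!/9! = 110.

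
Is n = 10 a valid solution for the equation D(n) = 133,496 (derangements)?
No

Explanation: D(10) = (10-1)·[D(9) + D(8)] = 9·[133,496 + 14,833] = 1,334,961, which does not equal 133,496.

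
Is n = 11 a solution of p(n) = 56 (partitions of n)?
Pentagonal recurrence p(n) = p(n−1) + p(n−2) − p(n−5) − p(n−7) + …: p(11) = p(10) + p(9) − p(6) − p(4) = 42 + 30 − 11 − 5 = 56, which equals 56.
Final answer: Yes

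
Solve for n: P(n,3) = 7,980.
21
P(n,3) = n(n−1)(n−2) is increasing in n; n(n−1)(n−2) ≈ (n−1)^3 = 7,980 gives n ≈ 21.0. Check: P(19,3) = 5,814, P(20,3) = 6,840, P(21,3) = 7,980 ✓. So n = 21.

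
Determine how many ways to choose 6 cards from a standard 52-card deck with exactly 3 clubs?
13 clubs and 39 non-clubs: C(13,3) × C(39,3) = 286 × 9139 = 2,613,754.

Answer: 2,613,754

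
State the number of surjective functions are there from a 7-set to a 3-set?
1,806
Onto functions = 3! × S(7,3)
First compute S(7,3) via recurrence:
Using the Stirling recurrence: S(n,k) = k·S(n-1,k) + S(n-1,k-1)
S(7,3) = 3·S(6,3) + S(6,2)
         = 3·90 + 31
         = 270 + 31
         = 301
Then: 6 × 301 = 1,806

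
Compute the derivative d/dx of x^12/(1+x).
(12x^11(1+x) - x^12)/(1+x)²

Working:
Quotient rule: [12x^{11}(1+x) - x^12]/(1+x)².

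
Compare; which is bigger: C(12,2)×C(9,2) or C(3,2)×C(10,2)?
C(12,2)×C(9,2)
C(12,2)×C(9,2)=2,376, C(3,2)×C(10,2)=135.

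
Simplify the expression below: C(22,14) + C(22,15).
490,314

Reasoning: By Pascal's identity: C(23,15) = 490,314.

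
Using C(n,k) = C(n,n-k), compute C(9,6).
84
C(9,6) = C(9,3) = 84.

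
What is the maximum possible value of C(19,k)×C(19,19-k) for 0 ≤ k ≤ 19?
8,533,694,884

Explanation: C(19,k)·C(19,19-k) = C(19,k)², maximised at the centre k = 9: C(19,9)² = 8,533,694,884.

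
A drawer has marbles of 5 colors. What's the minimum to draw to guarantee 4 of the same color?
Worst case: 3 of each = 15. One more: 16.
Final answer: 16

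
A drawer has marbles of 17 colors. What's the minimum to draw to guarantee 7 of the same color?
103

Working:
Worst case: 6 of each = 102. One more: 103.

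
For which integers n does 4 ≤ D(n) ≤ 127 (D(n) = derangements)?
4, 5

Solution: Using D(n) = (n−1)[D(n−1) + D(n−2)] with D(1)=0, D(2)=1: D(3)=2; D(4)=9; D(5)=44; D(6)=265. So valid n = 4, 5.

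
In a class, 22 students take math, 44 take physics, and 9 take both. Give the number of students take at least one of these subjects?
|A∪B| = |A|+|B|-|A∩B| = 22+44-9 = 57.
Final answer: 57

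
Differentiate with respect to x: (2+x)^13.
13(2+x)^12

Using the power rule: d/dx (2+x)^13 = 13(2+x)^{12}.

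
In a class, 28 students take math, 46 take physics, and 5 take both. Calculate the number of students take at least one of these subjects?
69

Working:
|A∪B| = |A|+|B|-|A∩B| = 28+46-5 = 69.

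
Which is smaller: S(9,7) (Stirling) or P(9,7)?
S(9,7)

Explanation: S(9,7) = 7·S(8,7) + S(8,6) = 7·28 + 266 = 462; P(9,7) = 181,440.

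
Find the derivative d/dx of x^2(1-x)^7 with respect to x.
Product rule: 2x^{1}(1-x)^{7} + x^2·(-7)(1-x)^{6}.
Final answer: 2x^1(1-x)^7 - 7x^2(1-x)^6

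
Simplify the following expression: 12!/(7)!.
95,040

Explanation: This equals 12×11×...×8 = 95,040.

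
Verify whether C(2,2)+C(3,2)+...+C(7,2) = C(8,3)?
Hockey stick identity gives Σ = C(8,3) = 56; RHS C(8,3) = 56.
Final answer: True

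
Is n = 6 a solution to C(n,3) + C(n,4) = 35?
Yes

Solution: C(6,3) + C(6,4) = 20 + 15 = 35, which equals 35.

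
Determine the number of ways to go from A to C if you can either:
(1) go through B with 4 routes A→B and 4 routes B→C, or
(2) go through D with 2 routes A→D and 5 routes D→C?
Route via B: 4×4=16. Route via D: 2×5=10. Total: 26.

Answer: 26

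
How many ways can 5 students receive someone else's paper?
44

Reasoning: Using D(n) = (n-1)[D(n-1) + D(n-2)]:
D(5) = (5-1) × [D(4) + D(3)]
      = 4 × [9 + 2]
      = 4 × 11
      = 44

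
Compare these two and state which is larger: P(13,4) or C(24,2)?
P(13,4)=17,160, C(24,2)=276.
Final answer: P(13,4)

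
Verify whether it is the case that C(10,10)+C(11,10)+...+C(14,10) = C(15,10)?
False

Working:
Hockey stick identity gives Σ = C(15,11) = 1,365; RHS C(15,10) = 3,003.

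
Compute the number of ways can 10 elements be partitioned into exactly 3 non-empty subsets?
9,330
This equals S(10,3), the Stirling number of the 2nd kind.
Using the Stirling recurrence: S(n,k) = k·S(n-1,k) + S(n-1,k-1)
S(10,3) = 3·S(9,3) + S(9,2)
         = 3·3025 + 255
         = 9075 + 255
         = 9,330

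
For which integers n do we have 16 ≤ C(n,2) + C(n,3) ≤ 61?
5, 6, 7

Reasoning: C(4,2)+C(4,3)=10; C(5,2)+C(5,3)=20; C(6,2)+C(6,3)=35; C(7,2)+C(7,3)=56; C(8,2)+C(8,3)=84. So valid n = 5, 6, 7.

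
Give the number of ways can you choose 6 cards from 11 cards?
462

C(11,6) = 11! / (6! × (11-6)!)
         = 11! / (6! × 5!)
         = 462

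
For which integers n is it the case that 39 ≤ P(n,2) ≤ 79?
7, 8, 9
P(6,2)=30; P(7,2)=42; P(8,2)=56; P(9,2)=72; P(10,2)=90. So valid n = 7, 8, 9.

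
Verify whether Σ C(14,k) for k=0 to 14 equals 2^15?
False

Solution: Binomial theorem: Σ C(14,k) = (1+1)^14 = 2^14 = 16,384; RHS 2^15 = 32,768.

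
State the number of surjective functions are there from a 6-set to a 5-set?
1,800

Solution: Onto functions = 5! × S(6,5)
First compute S(6,5) via recurrence:
Using the Stirling recurrence: S(n,k) = k·S(n-1,k) + S(n-1,k-1)
S(6,5) = 5·S(5,5) + S(5,4)
         = 5·1 + 10
         = 5 + 10
         = 15
Then: 120 × 15 = 1,800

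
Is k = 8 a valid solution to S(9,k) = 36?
Yes

Solution: S(9,8) = 8·S(8,8) + S(8,7) = 8·1 + 28 = 36, which equals 36.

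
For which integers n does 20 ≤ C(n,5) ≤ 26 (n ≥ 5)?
7

Solution: C(6,5)=6; C(7,5)=21; C(8,5)=56. So valid n = 7.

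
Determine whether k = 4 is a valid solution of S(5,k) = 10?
S(5,4) = 4·S(4,4) + S(4,3) = 4·1 + 6 = 10, which equals 10.

Answer: Yes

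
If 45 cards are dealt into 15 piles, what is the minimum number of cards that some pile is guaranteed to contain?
Pigeonhole: ⌈45/15⌉ = 3.

Answer: 3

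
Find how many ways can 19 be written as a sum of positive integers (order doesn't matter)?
Pentagonal recurrence p(n) = p(n−1) + p(n−2) − p(n−5) − p(n−7) + …: p(19) = p(18) + p(17) − p(14) − p(12) + p(7) + p(4) = 385 + 297 − 135 − 77 + 15 + 5 = 490.

Answer: 490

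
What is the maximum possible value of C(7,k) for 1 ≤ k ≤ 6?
35

Reasoning: C(7,k) is maximised at the centre of the row: C(7,3) = 35.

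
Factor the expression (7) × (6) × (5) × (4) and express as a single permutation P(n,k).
P(7,4) = 7!/(3)!

Solution: Product of 4 consecutive descending integers starting at 7: P(7,4) = 7!/3! = 840.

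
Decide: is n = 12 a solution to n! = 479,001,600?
12! = 12·11! = 12·39,916,800 = 479,001,600, which equals 479,001,600.

Answer: Yes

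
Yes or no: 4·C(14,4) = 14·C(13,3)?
Yes
Absorption identity k·C(n,k) = n·C(n-1,k-1). LHS = 4·1001 = 4,004; RHS = 14·286 = 4,004.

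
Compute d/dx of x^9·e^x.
(9x^8 + x^9)e^x
Product rule: d/dx[x^9]·e^x + x^9·d/dx[e^x] = 9x^{8}e^x + x^9e^x.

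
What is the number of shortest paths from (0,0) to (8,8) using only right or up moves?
Choose 8 rights from 16 moves: C(16,8) = 12,870.
Final answer: 12,870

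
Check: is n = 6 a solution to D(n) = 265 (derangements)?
D(6) = (6-1)·[D(5) + D(4)] = 5·[44 + 9] = 265, which equals 265.

Answer: Yes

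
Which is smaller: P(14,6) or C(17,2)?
C(17,2)

Explanation: P(14,6)=2,162,160, C(17,2)=136.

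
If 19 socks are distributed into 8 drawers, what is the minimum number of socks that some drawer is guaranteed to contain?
3

Pigeonhole: ⌈19/8⌉ = 3.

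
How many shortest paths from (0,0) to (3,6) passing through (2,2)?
30

Working:
To (2,2): C(4,2)=6. From there: C(5,1)=5. Total: 30.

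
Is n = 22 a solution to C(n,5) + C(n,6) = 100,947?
Yes

C(22,5) + C(22,6) = 26,334 + 74,613 = 100,947, which equals 100,947.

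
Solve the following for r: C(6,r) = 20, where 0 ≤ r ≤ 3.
3
C(6,r) is increasing for 0 ≤ r ≤ 3. Stepping up (C(6,r+1) = C(6,r)·(6−r)/(r+1)): C(6,1) = 6, C(6,2) = 15, C(6,3) = 20 ✓. So r = 3.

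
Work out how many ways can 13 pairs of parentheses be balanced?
Using the Catalan number formula: C_n = C(2n, n) / (n+1)
C_13 = C(26, 13) / (13+1)
     = 10400600 / 14
     = 742,900
Final answer: 742,900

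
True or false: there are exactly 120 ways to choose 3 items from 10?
C(10,3) = 120.
Final answer: True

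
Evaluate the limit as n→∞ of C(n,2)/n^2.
1/2

C(n,2) ≈ n^2/2! for large n. Limit = 1/2! = 1/2.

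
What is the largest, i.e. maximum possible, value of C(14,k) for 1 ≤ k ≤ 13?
3,432

C(14,k) is maximised at the centre of the row: C(14,7) = 3,432.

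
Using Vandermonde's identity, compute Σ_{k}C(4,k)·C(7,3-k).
165

Solution: = C(4+7,3) = C(11,3) = 165.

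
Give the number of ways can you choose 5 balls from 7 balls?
C(7,5) = 7! / (5! × (7-5)!)
         = 7! / (5! × 2!)
         = 21
Final answer: 21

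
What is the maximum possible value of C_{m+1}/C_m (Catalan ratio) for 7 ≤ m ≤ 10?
7/2

Solution: C_{m+1}/C_m = 2(2m+1)/(m+2), which increases with m. Maximum at m = 10: 2·21/12 = 7/2.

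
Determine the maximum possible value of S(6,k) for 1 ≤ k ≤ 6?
90

Solution: Row S(6,k) for k = 1..6 (via S(n,k) = k·S(n−1,k) + S(n−1,k−1)): 1, 31, 90, 65, 15, 1. The row is unimodal; maximum at k = 3: 90.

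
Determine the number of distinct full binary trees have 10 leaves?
4,862
Using the Catalan number formula: C_n = C(2n, n) / (n+1)
C_9 = C(18, 9) / (9+1)
     = 48620 / 10
     = 4,862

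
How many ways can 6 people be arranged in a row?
720

Working:
Arrangements of 6 distinct objects: 6! = 720.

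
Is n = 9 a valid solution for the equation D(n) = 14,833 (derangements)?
No

Working:
D(9) = (9-1)·[D(8) + D(7)] = 8·[14,833 + 1,854] = 133,496, which does not equal 14,833.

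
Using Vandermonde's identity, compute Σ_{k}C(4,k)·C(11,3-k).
= C(4+11,3) = C(15,3) = 455.

Answer: 455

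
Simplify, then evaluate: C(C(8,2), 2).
378

Explanation: C(8,2) = 28, then C(28, 2) = 378.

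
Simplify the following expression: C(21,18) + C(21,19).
1,540

Reasoning: By Pascal's identity: C(22,19) = 1,540.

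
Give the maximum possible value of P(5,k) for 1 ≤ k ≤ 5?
120

Solution: P(5,k) increases in k, so maximum at k = 5: 5! = 120.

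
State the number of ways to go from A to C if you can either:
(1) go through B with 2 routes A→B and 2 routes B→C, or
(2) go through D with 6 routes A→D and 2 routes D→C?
16

Route via B: 2×2=4. Route via D: 6×2=12. Total: 16.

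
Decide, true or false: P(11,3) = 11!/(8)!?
True

Solution: Permutation formula P(n,k) = n!/(n-k)!: 11!/8! = 39,916,800/40,320 = 990 = P(11,3). The statement holds.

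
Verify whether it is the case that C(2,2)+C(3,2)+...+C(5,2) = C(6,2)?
False

Solution: Hockey stick identity gives Σ = C(6,3) = 20; RHS C(6,2) = 15.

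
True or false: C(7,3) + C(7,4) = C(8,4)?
True

Reasoning: Pascal's identity C(n,k) + C(n,k+1) = C(n+1,k+1): 35 + 35 = 70 = C(8,4).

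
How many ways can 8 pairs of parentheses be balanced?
1,430

Solution: Using the Catalan number formula: C_n = C(2n, n) / (n+1)
C_8 = C(16, 8) / (8+1)
     = 12870 / 9
     = 1,430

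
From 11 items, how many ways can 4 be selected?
330

C(11,4) = 11! / (4! × (11-4)!)
         = 11! / (4! × 7!)
         = 330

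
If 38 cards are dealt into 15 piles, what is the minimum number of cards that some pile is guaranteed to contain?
3

Solution: Pigeonhole: ⌈38/15⌉ = 3.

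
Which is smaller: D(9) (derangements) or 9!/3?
9!/3

D(9) = (9-1)·[D(8) + D(7)] = 8·[14,833 + 1,854] = 133,496; 9!/3 = 362,880/3 = 120,960.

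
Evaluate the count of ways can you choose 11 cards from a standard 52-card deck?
60,403,728,840

C(52,11) = 60,403,728,840.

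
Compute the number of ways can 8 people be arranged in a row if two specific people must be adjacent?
10,080

Working:
Treat pair as unit: (8-1)! arrangements × 2 internal orders = 10,080.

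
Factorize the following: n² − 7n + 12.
(n − 3)(n − 4)

Reasoning: Seek roots whose sum is 7 and product is 12: (3, 4). So n² − 7n + 12 = (n − 3)(n − 4).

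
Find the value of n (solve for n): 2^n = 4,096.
12

Solution: 4,096 = 1,024 × 4 = 2^10 × 2^2 = 2^12, so n = 12.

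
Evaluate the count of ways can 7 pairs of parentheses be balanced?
429

Using the Catalan number formula: C_n = C(2n, n) / (n+1)
C_7 = C(14, 7) / (7+1)
     = 3432 / 8
     = 429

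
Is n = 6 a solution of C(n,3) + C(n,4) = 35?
C(6,3) + C(6,4) = 20 + 15 = 35, which equals 35.
Final answer: Yes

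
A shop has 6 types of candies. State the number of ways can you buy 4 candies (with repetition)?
126
Stars and bars: C(4+6-1, 4) = C(9, 4) = 126.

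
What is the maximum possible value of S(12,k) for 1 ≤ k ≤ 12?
1,379,400
Row S(12,k) for k = 1..12 (via S(n,k) = k·S(n−1,k) + S(n−1,k−1)): 1, 2,047, 86,526, 611,501, 1,379,400, 1,323,652, 627,396, 159,027, 22,275, 1,705, 66, 1. The row is unimodal; maximum at k = 5: 1,379,400.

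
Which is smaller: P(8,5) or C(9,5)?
P(8,5)=6,720, C(9,5)=126.
Final answer: C(9,5)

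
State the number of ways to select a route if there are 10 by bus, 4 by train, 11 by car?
25
By the addition principle: 10 + 4 + 11 = 25.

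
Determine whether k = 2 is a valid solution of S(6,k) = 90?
No
S(6,2) = 2·S(5,2) + S(5,1) = 2·15 + 1 = 31, which does not equal 90.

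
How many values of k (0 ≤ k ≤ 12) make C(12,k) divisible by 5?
4
Checking C(12,k) mod 5 for k = 0..12: divisible at k = 3, 4, 8, 9. That's 4 values.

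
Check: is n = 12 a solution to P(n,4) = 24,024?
No
P(12,4) = 12·11·10·9 = 11,880, which does not equal 24,024.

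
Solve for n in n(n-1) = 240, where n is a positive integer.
16

Working:
n² − n − 240 = 0, so n = (1 ± √(1 + 4·240))/2 = (1 ± √961)/2 = (1 ± 31)/2, i.e. n = 16 or n = -15. Taking the positive root, n = 16 (check: 16×15 = 240).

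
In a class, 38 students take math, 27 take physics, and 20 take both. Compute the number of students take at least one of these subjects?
45

Reasoning: |A∪B| = |A|+|B|-|A∩B| = 38+27-20 = 45.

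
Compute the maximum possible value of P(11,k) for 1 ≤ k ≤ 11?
39,916,800

P(11,k) increases in k, so maximum at k = 11: 11! = 39,916,800.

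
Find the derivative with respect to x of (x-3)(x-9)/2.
(2x - 12)/2

Working:
d/dx[(x-3)(x-9)] = (x-9) + (x-3) = 2x - 12. Dividing by 2 gives (2x - 12)/2.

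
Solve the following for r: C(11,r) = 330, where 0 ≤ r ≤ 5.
4
C(11,r) is increasing for 0 ≤ r ≤ 5. Stepping up (C(11,r+1) = C(11,r)·(11−r)/(r+1)): C(11,1) = 11, C(11,2) = 55, C(11,3) = 165, C(11,4) = 330 ✓. So r = 4.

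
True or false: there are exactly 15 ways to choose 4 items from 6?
C(6,4) = 15.
Final answer: True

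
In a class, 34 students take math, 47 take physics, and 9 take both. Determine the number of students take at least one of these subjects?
72
|A∪B| = |A|+|B|-|A∩B| = 34+47-9 = 72.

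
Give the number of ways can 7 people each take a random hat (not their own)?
Using D(n) = (n-1)[D(n-1) + D(n-2)]:
D(7) = (7-1) × [D(6) + D(5)]
      = 6 × [265 + 44]
      = 6 × 309
      = 1,854
Final answer: 1,854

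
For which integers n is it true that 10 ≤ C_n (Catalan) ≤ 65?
4, 5

Reasoning: C_3=5; C_4=14; C_5=42; C_6=132. So valid n = 4, 5.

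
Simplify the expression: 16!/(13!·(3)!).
560
This is C(16,13) = 560.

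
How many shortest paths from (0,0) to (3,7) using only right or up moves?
Choose 3 rights from 10 moves: C(10,3) = 120.

Answer: 120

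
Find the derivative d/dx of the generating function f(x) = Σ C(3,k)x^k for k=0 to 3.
Σ k·C(3,k)x^(k-1) for k=1 to 3

Explanation: Term-by-term differentiation gives Σ k·C(3,k)x^{k-1} for k=1 to 3.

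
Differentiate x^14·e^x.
(14x^13 + x^14)e^x

Product rule: d/dx[x^14]·e^x + x^14·d/dx[e^x] = 14x^{13}e^x + x^14e^x.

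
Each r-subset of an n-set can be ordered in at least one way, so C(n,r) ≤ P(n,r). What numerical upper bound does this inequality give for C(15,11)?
54,486,432,000

Working:
P(15,11) = 15·14·13·12·11·10·9·8·7·6·5 = 54,486,432,000, so C(15,11) ≤ 54,486,432,000. (The bound is loose by a factor of 11! = 39,916,800: C(15,11) = 54,486,432,000/39,916,800 = 1,365.)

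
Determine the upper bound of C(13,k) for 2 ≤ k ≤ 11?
1,716
C(13,k) is maximised at the centre of the row: C(13,6) = 1,716.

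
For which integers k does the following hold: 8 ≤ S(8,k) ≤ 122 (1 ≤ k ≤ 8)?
7

S(8,1)=1; S(8,2)=127; S(8,3)=966; S(8,4)=1,701; S(8,5)=1,050; S(8,6)=266; S(8,7)=28; S(8,8)=1. So valid k = 7.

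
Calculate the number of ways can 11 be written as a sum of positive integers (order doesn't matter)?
56

Solution: Pentagonal recurrence p(n) = p(n−1) + p(n−2) − p(n−5) − p(n−7) + …: p(11) = p(10) + p(9) − p(6) − p(4) = 42 + 30 − 11 − 5 = 56.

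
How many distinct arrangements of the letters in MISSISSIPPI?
34,650

Solution: Word has 11 letters (M=1, I=4, S=4, P=2). Arrangements: 11!/Π(k!) = 34,650.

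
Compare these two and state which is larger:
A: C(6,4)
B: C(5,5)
A

Solution: A=C(6,4)=15, B=C(5,5)=1.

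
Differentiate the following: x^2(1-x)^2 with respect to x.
2x^1(1-x)^2 - 2x^2(1-x)^1

Reasoning: Product rule: 2x^{1}(1-x)^{2} + x^2·(-2)(1-x)^{1}.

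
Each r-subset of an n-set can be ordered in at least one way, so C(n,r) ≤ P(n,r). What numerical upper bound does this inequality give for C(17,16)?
P(17,16) = 17·16·15·14·13·12·11·10·9·8·7·6·5·4·3·2 = 355,687,428,096,000, so C(17,16) ≤ 355,687,428,096,000. (The bound is loose by a factor of 16! = 20,922,789,888,000: C(17,16) = 355,687,428,096,000/20,922,789,888,000 = 17.)
Final answer: 355,687,428,096,000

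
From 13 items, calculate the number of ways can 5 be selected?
1,287
C(13,5) = 13! / (5! × (13-5)!)
         = 13! / (5! × 8!)
         = 1,287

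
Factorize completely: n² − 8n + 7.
Seek roots whose sum is 8 and product is 7: (1, 7). So n² − 8n + 7 = (n − 1)(n − 7).

Answer: (n − 1)(n − 7)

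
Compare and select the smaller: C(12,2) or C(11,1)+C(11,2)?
Equal
By Pascal's identity: C(12,2) = C(11,1)+C(11,2) = 66. Equal.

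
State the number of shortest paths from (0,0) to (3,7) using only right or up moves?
120

Working:
Choose 3 rights from 10 moves: C(10,3) = 120.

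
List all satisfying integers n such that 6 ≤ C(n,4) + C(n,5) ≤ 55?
5, 6
C(4,4)+C(4,5)=1; C(5,4)+C(5,5)=6; C(6,4)+C(6,5)=21; C(7,4)+C(7,5)=56. So valid n = 5, 6.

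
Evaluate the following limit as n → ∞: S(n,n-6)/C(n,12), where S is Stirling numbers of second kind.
10395

Reasoning: The leading term of S(n,n-6) as a polynomial in n is (11)!!·C(n,12), so the ratio → (11)!! = 10395.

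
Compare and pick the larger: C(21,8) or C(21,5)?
C(21,8)

C(21,8)=203,490, C(21,5)=20,349.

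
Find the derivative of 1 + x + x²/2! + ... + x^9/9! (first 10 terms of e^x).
Differentiating term by term gives the first 9 terms of e^x.
Final answer: 1 + x + x²/2! + ... + x^8/8!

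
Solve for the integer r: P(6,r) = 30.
P(6,r) = 6·5·…·(6−r+1), a product of r factors. Multiplying down from 6: 6 = 6; 6·5 = 30 ✓ (2 factors). So r = 2.
Final answer: 2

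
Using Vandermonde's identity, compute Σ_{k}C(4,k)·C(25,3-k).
3,654

Reasoning: = C(4+25,3) = C(29,3) = 3,654.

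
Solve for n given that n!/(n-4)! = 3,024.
n!/(n-4)! = n×(n-1)×(n-2)×(n-3), a product of 4 consecutive integers ≈ (n−1.5)^4. 3,024^(1/4) + 1.5 ≈ 8.9; check n = 9: 9×8×7×6 = 3,024 ✓. So n = 9.

Answer: 9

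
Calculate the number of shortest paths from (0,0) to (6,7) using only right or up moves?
1,716
Choose 6 rights from 13 moves: C(13,6) = 1,716.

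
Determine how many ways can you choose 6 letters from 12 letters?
C(12,6) = 12! / (6! × (12-6)!)
         = 12! / (6! × 6!)
         = 924

Answer: 924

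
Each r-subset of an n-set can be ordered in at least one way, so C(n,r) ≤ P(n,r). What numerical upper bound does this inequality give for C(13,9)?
P(13,9) = 13·12·11·10·9·8·7·6·5 = 259,459,200, so C(13,9) ≤ 259,459,200. (The bound is loose by a factor of 9! = 362,880: C(13,9) = 259,459,200/362,880 = 715.)

Answer: 259,459,200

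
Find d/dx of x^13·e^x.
(13x^12 + x^13)e^x
Product rule: d/dx[x^13]·e^x + x^13·d/dx[e^x] = 13x^{12}e^x + x^13e^x.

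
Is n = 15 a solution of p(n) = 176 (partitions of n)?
Pentagonal recurrence p(n) = p(n−1) + p(n−2) − p(n−5) − p(n−7) + …: p(15) = p(14) + p(13) − p(10) − p(8) + p(3) + p(0) = 135 + 101 − 42 − 22 + 3 + 1 = 176, which equals 176.
Final answer: Yes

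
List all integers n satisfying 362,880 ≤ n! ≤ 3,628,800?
9, 10

n! is strictly increasing; 9! = 362,880 and 10! = 3,628,800, so valid n = 9, 10.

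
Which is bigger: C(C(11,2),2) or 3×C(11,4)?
C(C(11,2),2)

Working:
C(C(11,2),2)=1,485, 3×C(11,4)=990.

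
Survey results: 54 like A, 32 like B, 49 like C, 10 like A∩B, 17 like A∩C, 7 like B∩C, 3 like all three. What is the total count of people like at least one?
104

Explanation: |A∪B∪C| = 54+32+49-10-17-7+3 = 104.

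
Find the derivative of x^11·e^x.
(11x^10 + x^11)e^x

Product rule: d/dx[x^11]·e^x + x^11·d/dx[e^x] = 11x^{10}e^x + x^11e^x.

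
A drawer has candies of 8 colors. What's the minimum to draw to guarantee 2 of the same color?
9

Worst case: 1 of each = 8. One more: 9.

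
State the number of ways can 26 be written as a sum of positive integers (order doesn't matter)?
2,436

Reasoning: Pentagonal recurrence p(n) = p(n−1) + p(n−2) − p(n−5) − p(n−7) + …: p(26) = p(25) + p(24) − p(21) − p(19) + p(14) + p(11) − p(4) − p(0) = 1,958 + 1,575 − 792 − 490 + 135 + 56 − 5 − 1 = 2,436.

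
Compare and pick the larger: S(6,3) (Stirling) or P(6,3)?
S(6,3) = 3·S(5,3) + S(5,2) = 3·25 + 15 = 90; P(6,3) = 120.

Answer: P(6,3)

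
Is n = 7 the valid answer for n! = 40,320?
No

Reasoning: 7! = 7·6! = 7·720 = 5,040, which does not equal 40,320.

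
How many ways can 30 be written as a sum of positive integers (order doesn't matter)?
5,604

Solution: Pentagonal recurrence p(n) = p(n−1) + p(n−2) − p(n−5) − p(n−7) + …: p(30) = p(29) + p(28) − p(25) − p(23) + p(18) + p(15) − p(8) − p(4) = 4,565 + 3,718 − 1,958 − 1,255 + 385 + 176 − 22 − 5 = 5,604.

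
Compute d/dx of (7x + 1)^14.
98(7x + 1)^13

Reasoning: Chain rule: 14(7x+1)^{13} × 7 = 98(7x+1)^{13}.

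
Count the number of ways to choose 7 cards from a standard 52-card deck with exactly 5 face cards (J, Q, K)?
12 face cards and 40 non-face cards: C(12,5) × C(40,2) = 792 × 780 = 617,760.

Answer: 617,760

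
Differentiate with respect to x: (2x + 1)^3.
Chain rule: 3(2x+1)^{2} × 2 = 6(2x+1)^{2}.
Final answer: 6(2x + 1)^2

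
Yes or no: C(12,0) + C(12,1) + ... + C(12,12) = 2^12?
Yes

Explanation: Binomial theorem with x = y = 1: Σ C(12,i) = (1+1)^12 = 2^12 = 4,096. The statement holds.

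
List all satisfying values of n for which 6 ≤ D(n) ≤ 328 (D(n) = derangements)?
4, 5, 6

Working:
Using D(n) = (n−1)[D(n−1) + D(n−2)] with D(1)=0, D(2)=1: D(3)=2; D(4)=9; D(5)=44; D(6)=265; D(7)=1,854. So valid n = 4, 5, 6.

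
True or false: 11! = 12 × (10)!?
False

Working:
11! = 11 × 10! = 39,916,800, but 12 × 10! = 43,545,600.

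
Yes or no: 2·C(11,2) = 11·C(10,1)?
Yes

Working:
Absorption identity k·C(n,k) = n·C(n-1,k-1). LHS = 2·55 = 110; RHS = 11·10 = 110.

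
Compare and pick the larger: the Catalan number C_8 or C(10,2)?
C_8

C_8 = C(16,8)/(8+1) = 12,870/9 = 1,430; C(10,2) = 45.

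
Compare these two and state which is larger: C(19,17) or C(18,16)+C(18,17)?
Equal

By Pascal's identity: C(19,17) = C(18,16)+C(18,17) = 171. Equal.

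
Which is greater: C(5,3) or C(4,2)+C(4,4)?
C(5,3)

Working:
C(5,3)=10; C(4,2)+C(4,4)=6+1=7.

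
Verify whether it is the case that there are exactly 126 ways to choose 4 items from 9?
True
C(9,4) = 126.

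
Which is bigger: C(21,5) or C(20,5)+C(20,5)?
C(20,5)+C(20,5)

C(21,5)=20,349; C(20,5)+C(20,5)=15,504+15,504=31,008.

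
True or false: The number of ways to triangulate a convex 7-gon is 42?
Triangulations of a convex 7-gon are counted by the Catalan number C_5: C_5 = C(10,5)/(5+1) = 252/6 = 42.

Answer: True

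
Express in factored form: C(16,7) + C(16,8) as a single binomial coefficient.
C(17,8)

Solution: By Pascal's identity: C(16,7) + C(16,8) = C(17,8) = 24,310.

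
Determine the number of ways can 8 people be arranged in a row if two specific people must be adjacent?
10,080

Reasoning: Treat pair as unit: (8-1)! arrangements × 2 internal orders = 10,080.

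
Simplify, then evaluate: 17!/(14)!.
4,080

Reasoning: This equals 17×16×15 = 4,080.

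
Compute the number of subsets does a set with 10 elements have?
1,024

Explanation: Each element can be included or excluded: 2^10 = 1,024.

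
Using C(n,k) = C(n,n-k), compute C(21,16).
20,349
C(21,16) = C(21,5) = 20,349.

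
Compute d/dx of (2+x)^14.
14(2+x)^13

Working:
Using the power rule: d/dx (2+x)^14 = 14(2+x)^{13}.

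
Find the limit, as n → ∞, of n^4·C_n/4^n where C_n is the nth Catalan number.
C_n ~ 4^n/(n^(3/2)√π), so n^4·C_n/4^n ~ n^(4 − 3/2)/√π → ∞.
Final answer: ∞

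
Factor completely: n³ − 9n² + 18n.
n(n − 3)(n − 6)

Working:
n³ − 9n² + 18n = n(n² − 9n + 18) = n(n − 3)(n − 6).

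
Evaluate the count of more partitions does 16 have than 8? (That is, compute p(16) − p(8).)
Pentagonal recurrence p(n) = p(n−1) + p(n−2) − p(n−5) − p(n−7) + …: p(16) = p(15) + p(14) − p(11) − p(9) + p(4) + p(1) = 176 + 135 − 56 − 30 + 5 + 1 = 231.
p(8) = p(7) + p(6) − p(3) − p(1) = 15 + 11 − 3 − 1 = 22.
Difference = 231 − 22 = 209.
Final answer: 209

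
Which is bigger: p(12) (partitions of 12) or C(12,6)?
C(12,6)

Reasoning: Pentagonal recurrence p(n) = p(n−1) + p(n−2) − p(n−5) − p(n−7) + …: p(12) = p(11) + p(10) − p(7) − p(5) + p(0) = 56 + 42 − 15 − 7 + 1 = 77; C(12,6) = 924.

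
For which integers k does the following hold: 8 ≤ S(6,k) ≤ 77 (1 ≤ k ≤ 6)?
2, 4, 5

S(6,1)=1; S(6,2)=31; S(6,3)=90; S(6,4)=65; S(6,5)=15; S(6,6)=1. So valid k = 2, 4, 5.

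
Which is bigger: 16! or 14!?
16!
16!=20,922,789,888,000, 14!=87,178,291,200. 16! > 14!.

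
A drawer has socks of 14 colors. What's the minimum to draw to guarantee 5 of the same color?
57

Explanation: Worst case: 4 of each = 56. One more: 57.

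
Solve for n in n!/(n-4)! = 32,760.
15
n!/(n-4)! = n×(n-1)×(n-2)×(n-3), a product of 4 consecutive integers ≈ (n−1.5)^4. 32,760^(1/4) + 1.5 ≈ 15.0; check n = 15: 15×14×13×12 = 32,760 ✓. So n = 15.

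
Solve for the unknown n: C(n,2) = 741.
39

C(n,2) = n(n−1)/2! is increasing in n, and n(n−1) = 2!·741 = 1,482 ≈ (n−0.5)^2 gives n ≈ 39.0. Check: C(37,2) = 666, C(38,2) = 703, C(39,2) = 741 ✓. So n = 39.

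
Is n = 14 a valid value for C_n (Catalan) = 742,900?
C_14 = C(28,14)/(14+1) = 40,116,600/15 = 2,674,440, which does not equal 742,900.

Answer: No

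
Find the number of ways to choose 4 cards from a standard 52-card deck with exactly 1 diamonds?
13 diamonds and 39 non-diamonds: C(13,1) × C(39,3) = 13 × 9139 = 118,807.
Final answer: 118,807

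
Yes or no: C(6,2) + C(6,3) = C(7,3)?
Yes

Explanation: Pascal's identity: LHS = 15 + 20 = 35; RHS = C(7,3) = 35. Both sides agree, so the statement holds.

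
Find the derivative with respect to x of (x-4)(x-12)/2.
(2x - 16)/2

d/dx[(x-4)(x-12)] = (x-12) + (x-4) = 2x - 16. Dividing by 2 gives (2x - 16)/2.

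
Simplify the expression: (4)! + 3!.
30

Solution: (4)! + 3! = (4)·3! + 3! = (4+1)·3! = 5·3! = 30.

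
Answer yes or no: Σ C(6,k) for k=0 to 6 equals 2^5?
No

Reasoning: Binomial theorem: Σ C(6,k) = (1+1)^6 = 2^6 = 64; RHS 2^5 = 32.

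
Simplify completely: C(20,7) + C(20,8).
203,490
By Pascal's identity: C(21,8) = 203,490.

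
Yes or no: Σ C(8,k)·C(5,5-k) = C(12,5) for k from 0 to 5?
No

Vandermonde's identity gives C(13,5) = 1,287; RHS C(12,5) = 792.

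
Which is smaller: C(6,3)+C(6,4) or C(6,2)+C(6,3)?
First=35, Second=35.

Answer: Equal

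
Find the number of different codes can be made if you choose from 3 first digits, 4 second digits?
12

Explanation: By the multiplication principle: 3 × 4 = 12.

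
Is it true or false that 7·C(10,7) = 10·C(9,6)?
True

Explanation: Absorption identity k·C(n,k) = n·C(n-1,k-1). LHS = 7·120 = 840; RHS = 10·84 = 840.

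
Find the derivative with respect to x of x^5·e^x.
(5x^4 + x^5)e^x

Explanation: Product rule: d/dx[x^5]·e^x + x^5·d/dx[e^x] = 5x^{4}e^x + x^5e^x.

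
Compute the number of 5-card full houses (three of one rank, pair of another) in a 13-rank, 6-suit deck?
Triple rank: 13. Triple suits: C(6,3)=20. Pair rank: 12. Pair suits: C(6,2)=15. Total: 46,800.

Answer: 46,800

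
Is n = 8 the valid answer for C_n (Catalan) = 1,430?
Yes

Reasoning: C_8 = C(16,8)/(8+1) = 12,870/9 = 1,430, which equals 1,430.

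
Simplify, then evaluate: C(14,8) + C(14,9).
5,005

By Pascal's identity: C(15,9) = 5,005.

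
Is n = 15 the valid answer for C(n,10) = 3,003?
Yes

C(15,10) = 15·14·13·12·11·10·9·8·7·6/10! = 10,897,286,400/3,628,800 = 3,003, which equals 3,003.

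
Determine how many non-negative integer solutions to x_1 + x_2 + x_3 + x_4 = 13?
560

C(13+4-1, 4-1) = 560.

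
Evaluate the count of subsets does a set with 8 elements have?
256

Working:
Each element can be included or excluded: 2^8 = 256.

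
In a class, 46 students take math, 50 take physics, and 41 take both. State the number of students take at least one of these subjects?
55

Working:
|A∪B| = |A|+|B|-|A∩B| = 46+50-41 = 55.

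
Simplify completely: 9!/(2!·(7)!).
36
This is C(9,2) = 36.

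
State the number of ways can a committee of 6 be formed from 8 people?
28

C(8,6) = 8! / (6! × (8-6)!)
         = 8! / (6! × 2!)
         = 28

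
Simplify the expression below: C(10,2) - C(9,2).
9

Working:
C(10,2) - C(9,2) = C(9,1) = 9.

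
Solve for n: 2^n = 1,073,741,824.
30

Solution: 1,073,741,824 = 1,024 × 1,024 × 1,024 = 2^10 × 2^10 × 2^10 = 2^30, so n = 30.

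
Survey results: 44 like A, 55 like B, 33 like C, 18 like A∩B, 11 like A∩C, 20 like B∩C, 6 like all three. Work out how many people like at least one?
89
|A∪B∪C| = 44+55+33-18-11-20+6 = 89.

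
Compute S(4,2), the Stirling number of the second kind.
Using the Stirling recurrence: S(n,k) = k·S(n-1,k) + S(n-1,k-1)
S(4,2) = 2·S(3,2) + S(3,1)
         = 2·3 + 1
         = 6 + 1
         = 7
Final answer: 7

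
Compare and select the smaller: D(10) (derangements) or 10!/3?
10!/3
D(10) = (10-1)·[D(9) + D(8)] = 9·[133,496 + 14,833] = 1,334,961; 10!/3 = 3,628,800/3 = 1,209,600.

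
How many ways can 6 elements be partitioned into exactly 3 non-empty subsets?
90

Working:
This equals S(6,3), the Stirling number of the 2nd kind.
Using the Stirling recurrence: S(n,k) = k·S(n-1,k) + S(n-1,k-1)
S(6,3) = 3·S(5,3) + S(5,2)
         = 3·25 + 15
         = 75 + 15
         = 90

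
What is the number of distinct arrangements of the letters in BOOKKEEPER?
151,200

Solution: Word has 10 letters (B=1, O=2, K=2, E=3, P=1, R=1). Arrangements: 10!/Π(k!) = 151,200.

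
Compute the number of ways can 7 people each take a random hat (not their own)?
1,854

Explanation: Using D(n) = (n-1)[D(n-1) + D(n-2)]:
D(7) = (7-1) × [D(6) + D(5)]
      = 6 × [265 + 44]
      = 6 × 309
      = 1,854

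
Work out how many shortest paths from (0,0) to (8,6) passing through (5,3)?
1,120

Working:
To (5,3): C(8,5)=56. From there: C(6,3)=20. Total: 1,120.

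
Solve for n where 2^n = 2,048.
11

Explanation: 2,048 = 1,024 × 2 = 2^10 × 2^1 = 2^11, so n = 11.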